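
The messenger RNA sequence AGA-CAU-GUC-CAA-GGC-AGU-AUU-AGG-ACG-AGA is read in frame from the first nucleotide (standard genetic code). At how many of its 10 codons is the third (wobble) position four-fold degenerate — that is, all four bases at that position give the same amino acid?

3

Codon 1 AGA (Arg): third position 2-fold.
Codon 2 CAU (His): third position 2-fold.
Codon 3 GUC (Val): third position 4-fold.
Codon 4 CAA (Gln): third position 2-fold.
Codon 5 GGC (Gly): third position 4-fold.
Codon 6 AGU (Ser): third position 2-fold.
Codon 7 AUU (Ile): third position 3-fold.
Codon 8 AGG (Arg): third position 2-fold.
Codon 9 ACG (Thr): third position 4-fold.
Codon 10 AGA (Arg): third position 2-fold.
Four-fold degenerate third positions: 3.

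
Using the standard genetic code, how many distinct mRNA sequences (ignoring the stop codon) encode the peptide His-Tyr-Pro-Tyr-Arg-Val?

768

His: 2 codons.
Tyr: 2 codons.
Pro: 4 codons.
Tyr: 2 codons.
Arg: 6 codons.
Val: 4 codons.
2 × 2 × 4 × 2 × 6 × 4 = 768.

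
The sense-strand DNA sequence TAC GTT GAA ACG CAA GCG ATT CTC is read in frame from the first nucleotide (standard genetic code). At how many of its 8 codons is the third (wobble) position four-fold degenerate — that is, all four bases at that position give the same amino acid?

Codon 1 TAC (Tyr): third position 2-fold.
Codon 2 GTT (Val): third position 4-fold.
Codon 3 GAA (Glu): third position 2-fold.
Codon 4 ACG (Thr): third position 4-fold.
Codon 5 CAA (Gln): third position 2-fold.
Codon 6 GCG (Ala): third position 4-fold.
Codon 7 ATT (Ile): third position 3-fold.
Codon 8 CTC (Leu): third position 4-fold.
Four-fold degenerate third positions: 4.

4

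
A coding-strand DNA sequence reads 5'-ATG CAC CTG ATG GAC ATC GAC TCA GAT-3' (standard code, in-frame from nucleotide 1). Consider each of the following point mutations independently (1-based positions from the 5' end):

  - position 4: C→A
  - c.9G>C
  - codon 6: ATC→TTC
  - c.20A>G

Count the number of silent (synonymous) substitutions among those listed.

1

Codon 2: CAC (His) → AAC (Asn) — missense.
Codon 3: CTG (Leu) → CTC (Leu) — synonymous.
Codon 6: ATC (Ile) → TTC (Phe) — missense.
Codon 7: GAC (Asp) → GGC (Gly) — missense.
Synonymous: 1 of 4.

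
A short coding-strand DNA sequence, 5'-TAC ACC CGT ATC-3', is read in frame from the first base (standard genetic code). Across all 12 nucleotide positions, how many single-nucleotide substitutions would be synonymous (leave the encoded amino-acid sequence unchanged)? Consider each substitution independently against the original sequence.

9

Codon 1 (TAC, Tyr): 1 synonymous substitution.
Codon 2 (ACC, Thr): 3 synonymous substitutions.
Codon 3 (CGT, Arg): 3 synonymous substitutions.
Codon 4 (ATC, Ile): 2 synonymous substitutions.
Total: 1 + 3 + 3 + 2 = 9.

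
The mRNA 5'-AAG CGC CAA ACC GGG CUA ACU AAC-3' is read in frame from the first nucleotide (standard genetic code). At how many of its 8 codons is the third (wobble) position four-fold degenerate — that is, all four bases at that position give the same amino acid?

Codon 1 AAG (Lys): third position 2-fold.
Codon 2 CGC (Arg): third position 4-fold.
Codon 3 CAA (Gln): third position 2-fold.
Codon 4 ACC (Thr): third position 4-fold.
Codon 5 GGG (Gly): third position 4-fold.
Codon 6 CUA (Leu): third position 4-fold.
Codon 7 ACU (Thr): third position 4-fold.
Codon 8 AAC (Asn): third position 2-fold.
Four-fold degenerate third positions: 5.

5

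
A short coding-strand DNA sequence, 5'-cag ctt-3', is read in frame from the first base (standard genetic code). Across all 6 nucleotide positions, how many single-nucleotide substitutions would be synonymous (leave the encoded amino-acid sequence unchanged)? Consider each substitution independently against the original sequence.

Codon 1 (CAG, Gln): 1 synonymous substitution.
Codon 2 (CTT, Leu): 3 synonymous substitutions.
Total: 1 + 3 = 4.

4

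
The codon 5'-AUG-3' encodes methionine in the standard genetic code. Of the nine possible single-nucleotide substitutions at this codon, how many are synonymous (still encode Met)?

Position 1: none → 0 synonymous.
Position 2: none → 0 synonymous.
Position 3: none → 0 synonymous.
Total: 0 + 0 + 0 = 0.

0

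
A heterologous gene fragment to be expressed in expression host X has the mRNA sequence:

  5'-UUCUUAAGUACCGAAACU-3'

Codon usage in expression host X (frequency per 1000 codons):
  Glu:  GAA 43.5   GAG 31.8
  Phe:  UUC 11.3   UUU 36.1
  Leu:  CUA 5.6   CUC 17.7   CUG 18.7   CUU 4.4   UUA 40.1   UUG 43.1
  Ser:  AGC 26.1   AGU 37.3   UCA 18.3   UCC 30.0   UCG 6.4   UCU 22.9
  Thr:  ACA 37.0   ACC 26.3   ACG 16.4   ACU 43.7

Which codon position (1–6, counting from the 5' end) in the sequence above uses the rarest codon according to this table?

1

Codon 1 UUC (Phe): 11.3 per 1000.
Codon 2 UUA (Leu): 40.1 per 1000.
Codon 3 AGU (Ser): 37.3 per 1000.
Codon 4 ACC (Thr): 26.3 per 1000.
Codon 5 GAA (Glu): 43.5 per 1000.
Codon 6 ACU (Thr): 43.7 per 1000.
Lowest frequency is 11.3 at codon 1.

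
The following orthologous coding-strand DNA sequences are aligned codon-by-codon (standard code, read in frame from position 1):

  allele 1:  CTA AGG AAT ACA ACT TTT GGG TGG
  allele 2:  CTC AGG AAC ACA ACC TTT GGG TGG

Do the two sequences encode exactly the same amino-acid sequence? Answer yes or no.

Codon 1: CTA Leu / CTC Leu — synonymous.
Codon 2: AGG Arg / AGG Arg — identical.
Codon 3: AAT Asn / AAC Asn — synonymous.
Codon 4: ACA Thr / ACA Thr — identical.
Codon 5: ACT Thr / ACC Thr — synonymous.
Codon 6: TTT Phe / TTT Phe — identical.
Codon 7: GGG Gly / GGG Gly — identical.
Codon 8: TGG Trp / TGG Trp — identical.
Nonsynonymous differences: 0 → same protein.

yes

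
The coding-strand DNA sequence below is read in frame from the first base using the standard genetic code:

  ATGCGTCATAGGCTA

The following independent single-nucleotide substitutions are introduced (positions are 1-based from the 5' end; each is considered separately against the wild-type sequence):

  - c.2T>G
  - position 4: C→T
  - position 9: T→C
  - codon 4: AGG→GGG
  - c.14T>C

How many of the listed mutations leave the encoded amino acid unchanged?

Codon 1: ATG (Met) → AGG (Arg) — missense.
Codon 2: CGT (Arg) → TGT (Cys) — missense.
Codon 3: CAT (His) → CAC (His) — synonymous.
Codon 4: AGG (Arg) → GGG (Gly) — missense.
Codon 5: CTA (Leu) → CCA (Pro) — missense.
Synonymous: 1 of 5.

1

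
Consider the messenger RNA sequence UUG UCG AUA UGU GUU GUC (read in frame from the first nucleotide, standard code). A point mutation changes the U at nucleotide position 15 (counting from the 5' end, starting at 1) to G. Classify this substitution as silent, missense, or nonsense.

silent

Position 15 falls in codon 5: GUU → Val.
After the substitution the codon is GUG → Val.
Both encode Val, so the change is synonymous.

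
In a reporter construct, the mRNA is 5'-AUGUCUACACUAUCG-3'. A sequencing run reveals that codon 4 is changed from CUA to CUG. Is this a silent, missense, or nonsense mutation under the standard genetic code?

Position 12 falls in codon 4: CUA → Leu.
After the substitution the codon is CUG → Leu.
Both encode Leu, so the change is synonymous.

silent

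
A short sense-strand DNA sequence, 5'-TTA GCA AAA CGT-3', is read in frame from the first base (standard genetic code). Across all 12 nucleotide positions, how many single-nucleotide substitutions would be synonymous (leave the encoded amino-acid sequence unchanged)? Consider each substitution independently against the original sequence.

Codon 1 (TTA, Leu): 2 synonymous substitutions.
Codon 2 (GCA, Ala): 3 synonymous substitutions.
Codon 3 (AAA, Lys): 1 synonymous substitution.
Codon 4 (CGT, Arg): 3 synonymous substitutions.
Total: 2 + 3 + 1 + 3 = 9.

9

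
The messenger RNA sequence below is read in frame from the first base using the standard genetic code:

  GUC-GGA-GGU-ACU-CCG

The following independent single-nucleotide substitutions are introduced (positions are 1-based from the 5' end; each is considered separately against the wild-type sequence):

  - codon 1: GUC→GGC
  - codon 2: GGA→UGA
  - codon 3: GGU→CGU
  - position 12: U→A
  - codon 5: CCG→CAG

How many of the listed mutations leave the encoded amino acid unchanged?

Codon 1: GUC (Val) → GGC (Gly) — missense.
Codon 2: GGA (Gly) → UGA (Stop) — nonsense.
Codon 3: GGU (Gly) → CGU (Arg) — missense.
Codon 4: ACU (Thr) → ACA (Thr) — synonymous.
Codon 5: CCG (Pro) → CAG (Gln) — missense.
Synonymous: 1 of 5.

1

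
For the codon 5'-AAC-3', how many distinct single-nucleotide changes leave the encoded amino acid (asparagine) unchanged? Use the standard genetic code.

1

Position 1: none → 0 synonymous.
Position 2: none → 0 synonymous.
Position 3: AAT → 1 synonymous.
Total: 0 + 0 + 1 = 1.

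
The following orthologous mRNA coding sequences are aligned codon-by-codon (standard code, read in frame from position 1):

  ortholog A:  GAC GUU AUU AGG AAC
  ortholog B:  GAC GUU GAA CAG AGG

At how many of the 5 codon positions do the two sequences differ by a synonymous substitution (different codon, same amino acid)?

0

Codon 1: GAC Asp / GAC Asp — identical.
Codon 2: GUU Val / GUU Val — identical.
Codon 3: AUU Ile / GAA Glu — nonsynonymous.
Codon 4: AGG Arg / CAG Gln — nonsynonymous.
Codon 5: AAC Asn / AGG Arg — nonsynonymous.
Synonymous differences: 0.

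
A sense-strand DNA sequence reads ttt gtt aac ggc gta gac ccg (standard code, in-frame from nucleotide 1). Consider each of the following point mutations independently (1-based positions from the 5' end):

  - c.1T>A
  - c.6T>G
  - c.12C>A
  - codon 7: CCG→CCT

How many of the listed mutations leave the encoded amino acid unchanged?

3

Codon 1: TTT (Phe) → ATT (Ile) — missense.
Codon 2: GTT (Val) → GTG (Val) — synonymous.
Codon 4: GGC (Gly) → GGA (Gly) — synonymous.
Codon 7: CCG (Pro) → CCT (Pro) — synonymous.
Synonymous: 3 of 4.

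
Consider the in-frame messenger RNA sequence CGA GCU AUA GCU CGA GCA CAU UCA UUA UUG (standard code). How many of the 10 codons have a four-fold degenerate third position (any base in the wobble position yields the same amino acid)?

6

Codon 1 CGA (Arg): third position 4-fold.
Codon 2 GCU (Ala): third position 4-fold.
Codon 3 AUA (Ile): third position 3-fold.
Codon 4 GCU (Ala): third position 4-fold.
Codon 5 CGA (Arg): third position 4-fold.
Codon 6 GCA (Ala): third position 4-fold.
Codon 7 CAU (His): third position 2-fold.
Codon 8 UCA (Ser): third position 4-fold.
Codon 9 UUA (Leu): third position 2-fold.
Codon 10 UUG (Leu): third position 2-fold.
Four-fold degenerate third positions: 6.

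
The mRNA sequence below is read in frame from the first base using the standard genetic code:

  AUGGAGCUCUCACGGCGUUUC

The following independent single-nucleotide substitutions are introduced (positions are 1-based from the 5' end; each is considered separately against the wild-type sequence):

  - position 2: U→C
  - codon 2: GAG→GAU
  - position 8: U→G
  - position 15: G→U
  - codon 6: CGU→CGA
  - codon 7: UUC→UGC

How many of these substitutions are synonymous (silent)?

Codon 1: AUG (Met) → ACG (Thr) — missense.
Codon 2: GAG (Glu) → GAU (Asp) — missense.
Codon 3: CUC (Leu) → CGC (Arg) — missense.
Codon 5: CGG (Arg) → CGU (Arg) — synonymous.
Codon 6: CGU (Arg) → CGA (Arg) — synonymous.
Codon 7: UUC (Phe) → UGC (Cys) — missense.
Synonymous: 2 of 6.

2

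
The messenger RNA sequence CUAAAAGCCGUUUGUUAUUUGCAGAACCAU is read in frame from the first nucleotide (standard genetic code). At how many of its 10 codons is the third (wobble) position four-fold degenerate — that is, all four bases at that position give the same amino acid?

3

Codon 1 CUA (Leu): third position 4-fold.
Codon 2 AAA (Lys): third position 2-fold.
Codon 3 GCC (Ala): third position 4-fold.
Codon 4 GUU (Val): third position 4-fold.
Codon 5 UGU (Cys): third position 2-fold.
Codon 6 UAU (Tyr): third position 2-fold.
Codon 7 UUG (Leu): third position 2-fold.
Codon 8 CAG (Gln): third position 2-fold.
Codon 9 AAC (Asn): third position 2-fold.
Codon 10 CAU (His): third position 2-fold.
Four-fold degenerate third positions: 3.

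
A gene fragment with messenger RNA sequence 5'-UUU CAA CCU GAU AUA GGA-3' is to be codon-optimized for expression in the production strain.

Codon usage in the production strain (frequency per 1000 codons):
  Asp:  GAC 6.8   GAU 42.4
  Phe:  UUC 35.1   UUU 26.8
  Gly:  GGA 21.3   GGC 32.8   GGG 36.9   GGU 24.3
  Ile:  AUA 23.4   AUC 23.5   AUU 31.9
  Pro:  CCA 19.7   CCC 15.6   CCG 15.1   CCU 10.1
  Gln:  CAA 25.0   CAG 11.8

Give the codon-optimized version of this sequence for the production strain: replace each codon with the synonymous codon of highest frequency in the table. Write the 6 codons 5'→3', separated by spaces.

Codon 1 (Phe): best is UUC at 35.1.
Codon 2 (Gln): best is CAA at 25.0.
Codon 3 (Pro): best is CCA at 19.7.
Codon 4 (Asp): best is GAU at 42.4.
Codon 5 (Ile): best is AUU at 31.9.
Codon 6 (Gly): best is GGG at 36.9.

UUC CAA CCA GAU AUU GGG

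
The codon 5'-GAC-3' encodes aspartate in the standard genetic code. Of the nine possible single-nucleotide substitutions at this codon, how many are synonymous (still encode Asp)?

Position 1: none → 0 synonymous.
Position 2: none → 0 synonymous.
Position 3: GAU → 1 synonymous.
Total: 0 + 0 + 1 = 1.

1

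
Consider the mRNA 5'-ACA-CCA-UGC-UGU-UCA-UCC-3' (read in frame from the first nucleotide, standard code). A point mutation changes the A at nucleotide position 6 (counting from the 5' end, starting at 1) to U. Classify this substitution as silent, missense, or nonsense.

Position 6 falls in codon 2: CCA → Pro.
After the substitution the codon is CCU → Pro.
Both encode Pro, so the change is synonymous.

silent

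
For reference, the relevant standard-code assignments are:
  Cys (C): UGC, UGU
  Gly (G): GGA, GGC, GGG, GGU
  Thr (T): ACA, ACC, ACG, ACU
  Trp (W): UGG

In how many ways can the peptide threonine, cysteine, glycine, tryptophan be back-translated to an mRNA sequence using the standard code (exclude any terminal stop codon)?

Thr: 4 codons.
Cys: 2 codons.
Gly: 4 codons.
Trp: 1 codon.
4 × 2 × 4 × 1 = 32.

32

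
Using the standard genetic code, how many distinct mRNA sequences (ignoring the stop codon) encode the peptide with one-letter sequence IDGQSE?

Ile: 3 codons.
Asp: 2 codons.
Gly: 4 codons.
Gln: 2 codons.
Ser: 6 codons.
Glu: 2 codons.
3 × 2 × 4 × 2 × 6 × 2 = 576.

576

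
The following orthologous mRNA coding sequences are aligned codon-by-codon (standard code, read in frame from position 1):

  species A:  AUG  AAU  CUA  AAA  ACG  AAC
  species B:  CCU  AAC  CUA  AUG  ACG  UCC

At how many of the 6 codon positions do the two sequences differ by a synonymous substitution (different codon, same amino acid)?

1

Codon 1: AUG Met / CCU Pro — nonsynonymous.
Codon 2: AAU Asn / AAC Asn — synonymous.
Codon 3: CUA Leu / CUA Leu — identical.
Codon 4: AAA Lys / AUG Met — nonsynonymous.
Codon 5: ACG Thr / ACG Thr — identical.
Codon 6: AAC Asn / UCC Ser — nonsynonymous.
Synonymous differences: 1.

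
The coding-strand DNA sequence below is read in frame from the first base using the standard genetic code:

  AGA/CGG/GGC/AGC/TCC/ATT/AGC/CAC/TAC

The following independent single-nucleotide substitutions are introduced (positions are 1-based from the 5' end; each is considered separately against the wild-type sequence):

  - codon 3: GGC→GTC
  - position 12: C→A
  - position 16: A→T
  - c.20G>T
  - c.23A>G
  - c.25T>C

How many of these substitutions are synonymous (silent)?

0

Codon 3: GGC (Gly) → GTC (Val) — missense.
Codon 4: AGC (Ser) → AGA (Arg) — missense.
Codon 6: ATT (Ile) → TTT (Phe) — missense.
Codon 7: AGC (Ser) → ATC (Ile) — missense.
Codon 8: CAC (His) → CGC (Arg) — missense.
Codon 9: TAC (Tyr) → CAC (His) — missense.
Synonymous: 0 of 6.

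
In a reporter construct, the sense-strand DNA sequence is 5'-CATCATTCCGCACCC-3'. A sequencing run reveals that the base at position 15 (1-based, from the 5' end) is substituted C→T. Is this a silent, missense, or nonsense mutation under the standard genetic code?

silent

Position 15 falls in codon 5: CCC → Pro.
After the substitution the codon is CCT → Pro.
Both encode Pro, so the change is synonymous.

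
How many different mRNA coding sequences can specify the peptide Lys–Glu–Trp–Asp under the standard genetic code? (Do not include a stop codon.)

8

Lys: 2 codons.
Glu: 2 codons.
Trp: 1 codon.
Asp: 2 codons.
2 × 2 × 1 × 2 = 8.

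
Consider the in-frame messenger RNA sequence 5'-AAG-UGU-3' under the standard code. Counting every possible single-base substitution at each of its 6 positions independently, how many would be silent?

Codon 1 (AAG, Lys): 1 synonymous substitution.
Codon 2 (UGU, Cys): 1 synonymous substitution.
Total: 1 + 1 = 2.

2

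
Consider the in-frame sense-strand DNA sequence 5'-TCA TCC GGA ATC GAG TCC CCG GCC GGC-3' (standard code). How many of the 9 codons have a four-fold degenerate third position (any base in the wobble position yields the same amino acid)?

7

Codon 1 TCA (Ser): third position 4-fold.
Codon 2 TCC (Ser): third position 4-fold.
Codon 3 GGA (Gly): third position 4-fold.
Codon 4 ATC (Ile): third position 3-fold.
Codon 5 GAG (Glu): third position 2-fold.
Codon 6 TCC (Ser): third position 4-fold.
Codon 7 CCG (Pro): third position 4-fold.
Codon 8 GCC (Ala): third position 4-fold.
Codon 9 GGC (Gly): third position 4-fold.
Four-fold degenerate third positions: 7.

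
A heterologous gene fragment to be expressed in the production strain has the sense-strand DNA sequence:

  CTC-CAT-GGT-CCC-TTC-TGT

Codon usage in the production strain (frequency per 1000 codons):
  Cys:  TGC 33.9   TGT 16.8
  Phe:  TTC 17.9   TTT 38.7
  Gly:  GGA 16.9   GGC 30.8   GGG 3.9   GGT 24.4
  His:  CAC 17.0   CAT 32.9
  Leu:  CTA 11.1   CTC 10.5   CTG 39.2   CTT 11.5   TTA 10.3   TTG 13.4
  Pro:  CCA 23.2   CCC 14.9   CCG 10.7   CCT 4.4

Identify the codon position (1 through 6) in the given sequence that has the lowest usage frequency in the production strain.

1

Codon 1 CTC (Leu): 10.5 per 1000.
Codon 2 CAT (His): 32.9 per 1000.
Codon 3 GGT (Gly): 24.4 per 1000.
Codon 4 CCC (Pro): 14.9 per 1000.
Codon 5 TTC (Phe): 17.9 per 1000.
Codon 6 TGT (Cys): 16.8 per 1000.
Lowest frequency is 10.5 at codon 1.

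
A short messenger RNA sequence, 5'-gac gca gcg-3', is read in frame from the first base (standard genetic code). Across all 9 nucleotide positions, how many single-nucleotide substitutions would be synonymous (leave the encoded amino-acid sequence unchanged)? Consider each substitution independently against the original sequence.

7

Codon 1 (GAC, Asp): 1 synonymous substitution.
Codon 2 (GCA, Ala): 3 synonymous substitutions.
Codon 3 (GCG, Ala): 3 synonymous substitutions.
Total: 1 + 3 + 3 = 7.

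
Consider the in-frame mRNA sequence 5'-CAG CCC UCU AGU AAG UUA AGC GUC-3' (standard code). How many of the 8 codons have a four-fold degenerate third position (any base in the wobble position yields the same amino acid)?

3

Codon 1 CAG (Gln): third position 2-fold.
Codon 2 CCC (Pro): third position 4-fold.
Codon 3 UCU (Ser): third position 4-fold.
Codon 4 AGU (Ser): third position 2-fold.
Codon 5 AAG (Lys): third position 2-fold.
Codon 6 UUA (Leu): third position 2-fold.
Codon 7 AGC (Ser): third position 2-fold.
Codon 8 GUC (Val): third position 4-fold.
Four-fold degenerate third positions: 3.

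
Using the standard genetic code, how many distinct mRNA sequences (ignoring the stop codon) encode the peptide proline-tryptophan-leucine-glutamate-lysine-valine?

Pro: 4 codons.
Trp: 1 codon.
Leu: 6 codons.
Glu: 2 codons.
Lys: 2 codons.
Val: 4 codons.
4 × 1 × 6 × 2 × 2 × 4 = 384.

384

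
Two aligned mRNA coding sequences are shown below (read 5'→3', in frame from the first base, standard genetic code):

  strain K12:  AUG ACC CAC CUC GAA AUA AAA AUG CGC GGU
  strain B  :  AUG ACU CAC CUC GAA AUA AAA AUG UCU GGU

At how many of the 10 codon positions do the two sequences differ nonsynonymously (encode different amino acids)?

1

Codon 1: AUG Met / AUG Met — identical.
Codon 2: ACC Thr / ACU Thr — synonymous.
Codon 3: CAC His / CAC His — identical.
Codon 4: CUC Leu / CUC Leu — identical.
Codon 5: GAA Glu / GAA Glu — identical.
Codon 6: AUA Ile / AUA Ile — identical.
Codon 7: AAA Lys / AAA Lys — identical.
Codon 8: AUG Met / AUG Met — identical.
Codon 9: CGC Arg / UCU Ser — nonsynonymous.
Codon 10: GGU Gly / GGU Gly — identical.
Nonsynonymous differences: 1.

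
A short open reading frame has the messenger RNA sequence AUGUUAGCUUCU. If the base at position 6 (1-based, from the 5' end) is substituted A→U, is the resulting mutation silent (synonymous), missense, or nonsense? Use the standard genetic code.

Position 6 falls in codon 2: UUA → Leu.
After the substitution the codon is UUU → Phe.
Leu ≠ Phe, so this is a missense mutation.

missense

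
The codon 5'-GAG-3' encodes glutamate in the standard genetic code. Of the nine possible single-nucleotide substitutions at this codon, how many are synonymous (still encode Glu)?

Position 1: none → 0 synonymous.
Position 2: none → 0 synonymous.
Position 3: GAA → 1 synonymous.
Total: 0 + 0 + 1 = 1.

1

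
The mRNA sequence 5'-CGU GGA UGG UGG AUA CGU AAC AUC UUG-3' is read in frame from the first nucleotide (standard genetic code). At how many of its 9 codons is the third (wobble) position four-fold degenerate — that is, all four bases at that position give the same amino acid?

Codon 1 CGU (Arg): third position 4-fold.
Codon 2 GGA (Gly): third position 4-fold.
Codon 3 UGG (Trp): third position 1-fold.
Codon 4 UGG (Trp): third position 1-fold.
Codon 5 AUA (Ile): third position 3-fold.
Codon 6 CGU (Arg): third position 4-fold.
Codon 7 AAC (Asn): third position 2-fold.
Codon 8 AUC (Ile): third position 3-fold.
Codon 9 UUG (Leu): third position 2-fold.
Four-fold degenerate third positions: 3.

3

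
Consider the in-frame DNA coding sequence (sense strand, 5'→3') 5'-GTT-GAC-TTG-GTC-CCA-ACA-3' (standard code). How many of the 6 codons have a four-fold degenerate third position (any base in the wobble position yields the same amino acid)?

Codon 1 GTT (Val): third position 4-fold.
Codon 2 GAC (Asp): third position 2-fold.
Codon 3 TTG (Leu): third position 2-fold.
Codon 4 GTC (Val): third position 4-fold.
Codon 5 CCA (Pro): third position 4-fold.
Codon 6 ACA (Thr): third position 4-fold.
Four-fold degenerate third positions: 4.

4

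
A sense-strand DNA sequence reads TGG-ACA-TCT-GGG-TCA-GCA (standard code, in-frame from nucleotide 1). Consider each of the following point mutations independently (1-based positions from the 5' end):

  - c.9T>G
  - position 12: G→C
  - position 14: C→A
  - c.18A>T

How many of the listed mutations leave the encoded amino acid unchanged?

Codon 3: TCT (Ser) → TCG (Ser) — synonymous.
Codon 4: GGG (Gly) → GGC (Gly) — synonymous.
Codon 5: TCA (Ser) → TAA (Stop) — nonsense.
Codon 6: GCA (Ala) → GCT (Ala) — synonymous.
Synonymous: 3 of 4.

3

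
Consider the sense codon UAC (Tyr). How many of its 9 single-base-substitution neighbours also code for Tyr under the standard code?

Position 1: none → 0 synonymous.
Position 2: none → 0 synonymous.
Position 3: UAU → 1 synonymous.
Total: 0 + 0 + 1 = 1.

1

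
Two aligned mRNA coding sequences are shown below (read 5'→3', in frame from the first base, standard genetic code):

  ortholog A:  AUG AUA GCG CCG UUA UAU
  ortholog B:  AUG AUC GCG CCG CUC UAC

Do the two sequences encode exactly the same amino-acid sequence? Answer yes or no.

Codon 1: AUG Met / AUG Met — identical.
Codon 2: AUA Ile / AUC Ile — synonymous.
Codon 3: GCG Ala / GCG Ala — identical.
Codon 4: CCG Pro / CCG Pro — identical.
Codon 5: UUA Leu / CUC Leu — synonymous.
Codon 6: UAU Tyr / UAC Tyr — synonymous.
Nonsynonymous differences: 0 → same protein.

yes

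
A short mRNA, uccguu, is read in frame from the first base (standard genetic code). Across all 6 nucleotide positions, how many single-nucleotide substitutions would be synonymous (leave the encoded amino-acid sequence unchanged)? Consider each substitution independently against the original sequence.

6

Codon 1 (UCC, Ser): 3 synonymous substitutions.
Codon 2 (GUU, Val): 3 synonymous substitutions.
Total: 3 + 3 = 6.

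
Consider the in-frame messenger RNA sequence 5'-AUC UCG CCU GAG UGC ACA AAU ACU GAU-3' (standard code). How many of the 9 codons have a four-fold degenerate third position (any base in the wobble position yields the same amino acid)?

4

Codon 1 AUC (Ile): third position 3-fold.
Codon 2 UCG (Ser): third position 4-fold.
Codon 3 CCU (Pro): third position 4-fold.
Codon 4 GAG (Glu): third position 2-fold.
Codon 5 UGC (Cys): third position 2-fold.
Codon 6 ACA (Thr): third position 4-fold.
Codon 7 AAU (Asn): third position 2-fold.
Codon 8 ACU (Thr): third position 4-fold.
Codon 9 GAU (Asp): third position 2-fold.
Four-fold degenerate third positions: 4.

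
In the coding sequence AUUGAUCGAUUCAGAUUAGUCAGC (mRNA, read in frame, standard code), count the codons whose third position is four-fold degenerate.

2

Codon 1 AUU (Ile): third position 3-fold.
Codon 2 GAU (Asp): third position 2-fold.
Codon 3 CGA (Arg): third position 4-fold.
Codon 4 UUC (Phe): third position 2-fold.
Codon 5 AGA (Arg): third position 2-fold.
Codon 6 UUA (Leu): third position 2-fold.
Codon 7 GUC (Val): third position 4-fold.
Codon 8 AGC (Ser): third position 2-fold.
Four-fold degenerate third positions: 2.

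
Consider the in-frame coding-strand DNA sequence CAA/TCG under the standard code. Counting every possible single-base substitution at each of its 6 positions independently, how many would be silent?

4

Codon 1 (CAA, Gln): 1 synonymous substitution.
Codon 2 (TCG, Ser): 3 synonymous substitutions.
Total: 1 + 3 = 4.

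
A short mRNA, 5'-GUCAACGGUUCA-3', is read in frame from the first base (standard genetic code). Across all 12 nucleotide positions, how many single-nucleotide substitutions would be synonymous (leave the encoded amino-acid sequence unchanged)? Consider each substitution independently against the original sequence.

Codon 1 (GUC, Val): 3 synonymous substitutions.
Codon 2 (AAC, Asn): 1 synonymous substitution.
Codon 3 (GGU, Gly): 3 synonymous substitutions.
Codon 4 (UCA, Ser): 3 synonymous substitutions.
Total: 3 + 1 + 3 + 3 = 10.

10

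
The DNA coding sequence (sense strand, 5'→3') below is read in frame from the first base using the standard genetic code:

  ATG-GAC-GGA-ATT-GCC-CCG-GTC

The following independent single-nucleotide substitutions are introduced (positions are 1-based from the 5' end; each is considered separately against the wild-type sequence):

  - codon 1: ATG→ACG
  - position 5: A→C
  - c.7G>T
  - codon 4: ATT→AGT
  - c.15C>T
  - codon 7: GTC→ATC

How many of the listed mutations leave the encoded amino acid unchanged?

1

Codon 1: ATG (Met) → ACG (Thr) — missense.
Codon 2: GAC (Asp) → GCC (Ala) — missense.
Codon 3: GGA (Gly) → TGA (Stop) — nonsense.
Codon 4: ATT (Ile) → AGT (Ser) — missense.
Codon 5: GCC (Ala) → GCT (Ala) — synonymous.
Codon 7: GTC (Val) → ATC (Ile) — missense.
Synonymous: 1 of 6.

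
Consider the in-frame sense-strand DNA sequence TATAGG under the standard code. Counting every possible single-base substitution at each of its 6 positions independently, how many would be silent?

3

Codon 1 (TAT, Tyr): 1 synonymous substitution.
Codon 2 (AGG, Arg): 2 synonymous substitutions.
Total: 1 + 2 = 3.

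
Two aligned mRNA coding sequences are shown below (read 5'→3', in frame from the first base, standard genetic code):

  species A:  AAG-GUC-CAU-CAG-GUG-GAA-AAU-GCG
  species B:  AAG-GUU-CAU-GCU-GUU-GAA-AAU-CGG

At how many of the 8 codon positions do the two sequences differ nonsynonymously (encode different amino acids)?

Codon 1: AAG Lys / AAG Lys — identical.
Codon 2: GUC Val / GUU Val — synonymous.
Codon 3: CAU His / CAU His — identical.
Codon 4: CAG Gln / GCU Ala — nonsynonymous.
Codon 5: GUG Val / GUU Val — synonymous.
Codon 6: GAA Glu / GAA Glu — identical.
Codon 7: AAU Asn / AAU Asn — identical.
Codon 8: GCG Ala / CGG Arg — nonsynonymous.
Nonsynonymous differences: 2.

2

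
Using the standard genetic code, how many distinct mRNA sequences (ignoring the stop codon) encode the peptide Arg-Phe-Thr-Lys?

96

Arg: 6 codons.
Phe: 2 codons.
Thr: 4 codons.
Lys: 2 codons.
6 × 2 × 4 × 2 = 96.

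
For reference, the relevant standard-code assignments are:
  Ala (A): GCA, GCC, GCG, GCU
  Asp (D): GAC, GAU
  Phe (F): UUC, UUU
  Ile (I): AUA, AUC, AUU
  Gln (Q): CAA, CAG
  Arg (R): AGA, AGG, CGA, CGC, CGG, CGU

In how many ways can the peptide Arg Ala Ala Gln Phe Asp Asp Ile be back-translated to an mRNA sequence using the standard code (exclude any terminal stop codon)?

Arg: 6 codons.
Ala: 4 codons.
Ala: 4 codons.
Gln: 2 codons.
Phe: 2 codons.
Asp: 2 codons.
Asp: 2 codons.
Ile: 3 codons.
6 × 4 × 4 × 2 × 2 × 2 × 2 × 3 = 4608.

4608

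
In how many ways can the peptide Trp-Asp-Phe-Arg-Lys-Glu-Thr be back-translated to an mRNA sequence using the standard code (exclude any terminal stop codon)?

Trp: 1 codon.
Asp: 2 codons.
Phe: 2 codons.
Arg: 6 codons.
Lys: 2 codons.
Glu: 2 codons.
Thr: 4 codons.
1 × 2 × 2 × 6 × 2 × 2 × 4 = 384.

384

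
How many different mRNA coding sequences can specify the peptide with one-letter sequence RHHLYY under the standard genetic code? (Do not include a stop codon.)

576

Arg: 6 codons.
His: 2 codons.
His: 2 codons.
Leu: 6 codons.
Tyr: 2 codons.
Tyr: 2 codons.
6 × 2 × 2 × 6 × 2 × 2 = 576.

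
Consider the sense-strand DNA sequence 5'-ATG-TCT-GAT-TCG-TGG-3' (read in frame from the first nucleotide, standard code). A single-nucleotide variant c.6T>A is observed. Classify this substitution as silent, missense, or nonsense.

Position 6 falls in codon 2: TCT → Ser.
After the substitution the codon is TCA → Ser.
Both encode Ser, so the change is synonymous.

silent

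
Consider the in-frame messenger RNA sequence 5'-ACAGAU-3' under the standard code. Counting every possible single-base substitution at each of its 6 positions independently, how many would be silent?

Codon 1 (ACA, Thr): 3 synonymous substitutions.
Codon 2 (GAU, Asp): 1 synonymous substitution.
Total: 3 + 1 = 4.

4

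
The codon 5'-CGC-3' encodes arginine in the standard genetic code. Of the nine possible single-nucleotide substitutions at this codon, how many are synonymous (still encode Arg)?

3

Position 1: none → 0 synonymous.
Position 2: none → 0 synonymous.
Position 3: CGU, CGA, CGG → 3 synonymous.
Total: 0 + 0 + 3 = 3.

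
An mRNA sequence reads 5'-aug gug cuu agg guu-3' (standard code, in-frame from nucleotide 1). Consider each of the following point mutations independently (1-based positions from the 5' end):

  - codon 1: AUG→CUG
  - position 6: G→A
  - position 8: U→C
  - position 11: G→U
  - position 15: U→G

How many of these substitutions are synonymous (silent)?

Codon 1: AUG (Met) → CUG (Leu) — missense.
Codon 2: GUG (Val) → GUA (Val) — synonymous.
Codon 3: CUU (Leu) → CCU (Pro) — missense.
Codon 4: AGG (Arg) → AUG (Met) — missense.
Codon 5: GUU (Val) → GUG (Val) — synonymous.
Synonymous: 2 of 5.

2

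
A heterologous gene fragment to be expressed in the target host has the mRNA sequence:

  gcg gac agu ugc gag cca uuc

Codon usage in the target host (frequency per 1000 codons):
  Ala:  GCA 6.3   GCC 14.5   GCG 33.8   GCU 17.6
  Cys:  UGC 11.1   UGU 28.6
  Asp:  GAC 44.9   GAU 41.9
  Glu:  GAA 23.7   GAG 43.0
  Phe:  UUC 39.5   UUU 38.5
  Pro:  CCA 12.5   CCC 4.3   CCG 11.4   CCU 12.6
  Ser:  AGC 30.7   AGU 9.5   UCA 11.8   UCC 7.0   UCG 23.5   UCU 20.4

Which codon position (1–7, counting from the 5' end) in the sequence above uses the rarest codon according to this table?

3

Codon 1 GCG (Ala): 33.8 per 1000.
Codon 2 GAC (Asp): 44.9 per 1000.
Codon 3 AGU (Ser): 9.5 per 1000.
Codon 4 UGC (Cys): 11.1 per 1000.
Codon 5 GAG (Glu): 43.0 per 1000.
Codon 6 CCA (Pro): 12.5 per 1000.
Codon 7 UUC (Phe): 39.5 per 1000.
Lowest frequency is 9.5 at codon 3.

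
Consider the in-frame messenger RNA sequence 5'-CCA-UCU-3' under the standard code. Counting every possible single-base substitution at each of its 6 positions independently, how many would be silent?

Codon 1 (CCA, Pro): 3 synonymous substitutions.
Codon 2 (UCU, Ser): 3 synonymous substitutions.
Total: 3 + 3 = 6.

6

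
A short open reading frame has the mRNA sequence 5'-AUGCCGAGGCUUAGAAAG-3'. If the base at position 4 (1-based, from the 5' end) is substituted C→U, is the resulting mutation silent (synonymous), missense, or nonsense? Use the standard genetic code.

missense

Position 4 falls in codon 2: CCG → Pro.
After the substitution the codon is UCG → Ser.
Pro ≠ Ser, so this is a missense mutation.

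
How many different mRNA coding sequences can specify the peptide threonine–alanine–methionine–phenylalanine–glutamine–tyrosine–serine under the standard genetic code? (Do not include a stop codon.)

768

Thr: 4 codons.
Ala: 4 codons.
Met: 1 codon.
Phe: 2 codons.
Gln: 2 codons.
Tyr: 2 codons.
Ser: 6 codons.
4 × 4 × 1 × 2 × 2 × 2 × 6 = 768.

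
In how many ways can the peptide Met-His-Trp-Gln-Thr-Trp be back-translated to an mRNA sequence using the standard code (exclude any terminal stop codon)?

16

Met: 1 codon.
His: 2 codons.
Trp: 1 codon.
Gln: 2 codons.
Thr: 4 codons.
Trp: 1 codon.
1 × 2 × 1 × 2 × 4 × 1 = 16.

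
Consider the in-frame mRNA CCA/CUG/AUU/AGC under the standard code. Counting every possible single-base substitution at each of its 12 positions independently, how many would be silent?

Codon 1 (CCA, Pro): 3 synonymous substitutions.
Codon 2 (CUG, Leu): 4 synonymous substitutions.
Codon 3 (AUU, Ile): 2 synonymous substitutions.
Codon 4 (AGC, Ser): 1 synonymous substitution.
Total: 3 + 4 + 2 + 1 = 10.

10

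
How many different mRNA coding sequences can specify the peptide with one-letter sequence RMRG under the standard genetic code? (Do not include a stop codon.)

Arg: 6 codons.
Met: 1 codon.
Arg: 6 codons.
Gly: 4 codons.
6 × 1 × 6 × 4 = 144.

144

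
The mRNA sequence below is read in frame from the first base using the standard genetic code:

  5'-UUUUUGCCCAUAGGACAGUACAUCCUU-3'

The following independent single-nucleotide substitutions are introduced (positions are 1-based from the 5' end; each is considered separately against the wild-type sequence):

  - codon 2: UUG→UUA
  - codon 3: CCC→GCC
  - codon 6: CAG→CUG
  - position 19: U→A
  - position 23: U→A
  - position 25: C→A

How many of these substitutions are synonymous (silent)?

Codon 2: UUG (Leu) → UUA (Leu) — synonymous.
Codon 3: CCC (Pro) → GCC (Ala) — missense.
Codon 6: CAG (Gln) → CUG (Leu) — missense.
Codon 7: UAC (Tyr) → AAC (Asn) — missense.
Codon 8: AUC (Ile) → AAC (Asn) — missense.
Codon 9: CUU (Leu) → AUU (Ile) — missense.
Synonymous: 1 of 6.

1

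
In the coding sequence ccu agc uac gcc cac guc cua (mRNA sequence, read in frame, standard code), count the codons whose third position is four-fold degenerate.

4

Codon 1 CCU (Pro): third position 4-fold.
Codon 2 AGC (Ser): third position 2-fold.
Codon 3 UAC (Tyr): third position 2-fold.
Codon 4 GCC (Ala): third position 4-fold.
Codon 5 CAC (His): third position 2-fold.
Codon 6 GUC (Val): third position 4-fold.
Codon 7 CUA (Leu): third position 4-fold.
Four-fold degenerate third positions: 4.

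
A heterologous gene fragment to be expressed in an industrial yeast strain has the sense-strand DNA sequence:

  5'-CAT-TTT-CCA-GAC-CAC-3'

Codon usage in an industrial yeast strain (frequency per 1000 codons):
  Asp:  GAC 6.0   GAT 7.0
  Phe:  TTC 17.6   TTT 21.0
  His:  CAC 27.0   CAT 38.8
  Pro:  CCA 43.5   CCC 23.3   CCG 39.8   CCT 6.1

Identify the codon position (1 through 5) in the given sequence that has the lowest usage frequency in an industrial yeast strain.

4

Codon 1 CAT (His): 38.8 per 1000.
Codon 2 TTT (Phe): 21.0 per 1000.
Codon 3 CCA (Pro): 43.5 per 1000.
Codon 4 GAC (Asp): 6.0 per 1000.
Codon 5 CAC (His): 27.0 per 1000.
Lowest frequency is 6.0 at codon 4.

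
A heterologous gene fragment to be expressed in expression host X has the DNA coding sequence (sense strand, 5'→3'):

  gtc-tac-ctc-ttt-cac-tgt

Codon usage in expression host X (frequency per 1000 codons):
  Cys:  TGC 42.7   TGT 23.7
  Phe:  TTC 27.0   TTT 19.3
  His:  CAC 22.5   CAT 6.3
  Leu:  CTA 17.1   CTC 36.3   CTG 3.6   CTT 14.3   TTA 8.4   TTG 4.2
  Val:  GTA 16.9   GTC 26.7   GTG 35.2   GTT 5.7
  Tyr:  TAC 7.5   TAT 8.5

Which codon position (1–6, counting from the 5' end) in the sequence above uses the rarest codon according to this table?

Codon 1 GTC (Val): 26.7 per 1000.
Codon 2 TAC (Tyr): 7.5 per 1000.
Codon 3 CTC (Leu): 36.3 per 1000.
Codon 4 TTT (Phe): 19.3 per 1000.
Codon 5 CAC (His): 22.5 per 1000.
Codon 6 TGT (Cys): 23.7 per 1000.
Lowest frequency is 7.5 at codon 2.

2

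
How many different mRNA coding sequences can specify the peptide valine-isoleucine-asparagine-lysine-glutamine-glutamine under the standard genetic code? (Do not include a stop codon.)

Val: 4 codons.
Ile: 3 codons.
Asn: 2 codons.
Lys: 2 codons.
Gln: 2 codons.
Gln: 2 codons.
4 × 3 × 2 × 2 × 2 × 2 = 192.

192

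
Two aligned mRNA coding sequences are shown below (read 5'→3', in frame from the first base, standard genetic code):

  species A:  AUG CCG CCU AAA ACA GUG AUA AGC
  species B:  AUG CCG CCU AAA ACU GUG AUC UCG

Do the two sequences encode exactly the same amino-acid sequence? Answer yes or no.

yes

Codon 1: AUG Met / AUG Met — identical.
Codon 2: CCG Pro / CCG Pro — identical.
Codon 3: CCU Pro / CCU Pro — identical.
Codon 4: AAA Lys / AAA Lys — identical.
Codon 5: ACA Thr / ACU Thr — synonymous.
Codon 6: GUG Val / GUG Val — identical.
Codon 7: AUA Ile / AUC Ile — synonymous.
Codon 8: AGC Ser / UCG Ser — synonymous.
Nonsynonymous differences: 0 → same protein.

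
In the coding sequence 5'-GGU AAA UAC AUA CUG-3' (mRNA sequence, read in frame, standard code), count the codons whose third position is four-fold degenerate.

Codon 1 GGU (Gly): third position 4-fold.
Codon 2 AAA (Lys): third position 2-fold.
Codon 3 UAC (Tyr): third position 2-fold.
Codon 4 AUA (Ile): third position 3-fold.
Codon 5 CUG (Leu): third position 4-fold.
Four-fold degenerate third positions: 2.

2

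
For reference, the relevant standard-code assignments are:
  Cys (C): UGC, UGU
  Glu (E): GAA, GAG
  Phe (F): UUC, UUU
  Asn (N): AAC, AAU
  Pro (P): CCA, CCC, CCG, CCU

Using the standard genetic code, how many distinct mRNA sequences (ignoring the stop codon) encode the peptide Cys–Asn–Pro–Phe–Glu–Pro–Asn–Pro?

2048

Cys: 2 codons.
Asn: 2 codons.
Pro: 4 codons.
Phe: 2 codons.
Glu: 2 codons.
Pro: 4 codons.
Asn: 2 codons.
Pro: 4 codons.
2 × 2 × 4 × 2 × 2 × 4 × 2 × 4 = 2048.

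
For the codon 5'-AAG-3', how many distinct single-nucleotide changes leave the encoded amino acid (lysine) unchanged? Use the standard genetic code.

1

Position 1: none → 0 synonymous.
Position 2: none → 0 synonymous.
Position 3: AAA → 1 synonymous.
Total: 0 + 0 + 1 = 1.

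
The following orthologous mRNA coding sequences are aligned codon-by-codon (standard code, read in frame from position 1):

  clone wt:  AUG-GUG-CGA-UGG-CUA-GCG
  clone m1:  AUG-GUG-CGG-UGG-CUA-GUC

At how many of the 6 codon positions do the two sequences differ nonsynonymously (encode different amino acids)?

1

Codon 1: AUG Met / AUG Met — identical.
Codon 2: GUG Val / GUG Val — identical.
Codon 3: CGA Arg / CGG Arg — synonymous.
Codon 4: UGG Trp / UGG Trp — identical.
Codon 5: CUA Leu / CUA Leu — identical.
Codon 6: GCG Ala / GUC Val — nonsynonymous.
Nonsynonymous differences: 1.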